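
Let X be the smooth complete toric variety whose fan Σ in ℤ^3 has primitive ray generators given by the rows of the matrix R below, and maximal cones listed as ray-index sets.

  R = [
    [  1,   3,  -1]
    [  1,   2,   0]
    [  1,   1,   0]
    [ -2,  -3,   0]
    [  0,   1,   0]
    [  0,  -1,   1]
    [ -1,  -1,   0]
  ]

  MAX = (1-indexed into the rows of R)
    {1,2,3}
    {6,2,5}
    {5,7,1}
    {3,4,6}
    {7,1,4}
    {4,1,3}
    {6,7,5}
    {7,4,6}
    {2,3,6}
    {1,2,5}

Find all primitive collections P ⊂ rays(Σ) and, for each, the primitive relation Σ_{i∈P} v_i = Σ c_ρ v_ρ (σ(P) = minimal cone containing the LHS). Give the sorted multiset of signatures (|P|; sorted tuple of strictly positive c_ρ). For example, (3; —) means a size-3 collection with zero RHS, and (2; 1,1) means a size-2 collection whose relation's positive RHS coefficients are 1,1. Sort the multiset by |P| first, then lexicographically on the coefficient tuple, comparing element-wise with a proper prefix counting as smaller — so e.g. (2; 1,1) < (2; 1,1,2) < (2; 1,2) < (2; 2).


Σ has 6 primitive collections:

  • {3,7}:  v_{3} + v_{7} = 0 — sig = (2; —)
  • {1,6}:  v_{1} + v_{6} = v_{2} — sig = (2; 1)
  • {2,4}:  v_{2} + v_{4} = v_{7} — sig = (2; 1)
  • {2,7}:  v_{2} + v_{7} = v_{5} — sig = (2; 1)
  • {3,5}:  v_{3} + v_{5} = v_{2} — sig = (2; 1)
  • {4,5}:  v_{4} + v_{5} = 2·v_{7} — sig = (2; 2)

Signatures (|P|; sorted positive RHS coefficients), sorted:
[(2; —), (2; 1), (2; 1), (2; 1), (2; 1), (2; 2)]


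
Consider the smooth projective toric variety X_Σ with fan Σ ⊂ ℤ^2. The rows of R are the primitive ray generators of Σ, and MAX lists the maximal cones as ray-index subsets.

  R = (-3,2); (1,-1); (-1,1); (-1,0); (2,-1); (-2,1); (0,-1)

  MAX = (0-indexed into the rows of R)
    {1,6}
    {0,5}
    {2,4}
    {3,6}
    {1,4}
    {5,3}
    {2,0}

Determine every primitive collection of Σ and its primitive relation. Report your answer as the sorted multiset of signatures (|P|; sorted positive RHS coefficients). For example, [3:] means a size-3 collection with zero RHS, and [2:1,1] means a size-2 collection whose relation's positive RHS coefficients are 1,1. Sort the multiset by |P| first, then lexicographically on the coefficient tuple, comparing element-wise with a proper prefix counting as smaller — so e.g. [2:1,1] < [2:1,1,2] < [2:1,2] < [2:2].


Minimal non-faces — 14 found among 7 rays, 7 max cones:

  {1,2}:  v_{1} + v_{2} = 0 ; sig = [2:]
  {4,5}:  v_{4} + v_{5} = 0 ; sig = [2:]
  {0,1}:  v_{0} + v_{1} = v_{5} ; sig = [2:1]
  {0,4}:  v_{0} + v_{4} = v_{2} ; sig = [2:1]
  {1,3}:  v_{1} + v_{3} = v_{6} ; sig = [2:1]
  {1,5}:  v_{1} + v_{5} = v_{3} ; sig = [2:1]
  {2,3}:  v_{2} + v_{3} = v_{5} ; sig = [2:1]
  {2,5}:  v_{2} + v_{5} = v_{0} ; sig = [2:1]
  {2,6}:  v_{2} + v_{6} = v_{3} ; sig = [2:1]
  {3,4}:  v_{3} + v_{4} = v_{1} ; sig = [2:1]
  {0,6}:  v_{0} + v_{6} = v_{3} + v_{5} ; sig = [2:1,1]
  {0,3}:  v_{0} + v_{3} = 2·v_{5} ; sig = [2:2]
  {4,6}:  v_{4} + v_{6} = 2·v_{1} ; sig = [2:2]
  {5,6}:  v_{5} + v_{6} = 2·v_{3} ; sig = [2:2]

Hence PRS(X_Σ) =
[[2:], [2:], [2:1], [2:1], [2:1], [2:1], [2:1], [2:1], [2:1], [2:1], [2:1,1], [2:2], [2:2], [2:2]]


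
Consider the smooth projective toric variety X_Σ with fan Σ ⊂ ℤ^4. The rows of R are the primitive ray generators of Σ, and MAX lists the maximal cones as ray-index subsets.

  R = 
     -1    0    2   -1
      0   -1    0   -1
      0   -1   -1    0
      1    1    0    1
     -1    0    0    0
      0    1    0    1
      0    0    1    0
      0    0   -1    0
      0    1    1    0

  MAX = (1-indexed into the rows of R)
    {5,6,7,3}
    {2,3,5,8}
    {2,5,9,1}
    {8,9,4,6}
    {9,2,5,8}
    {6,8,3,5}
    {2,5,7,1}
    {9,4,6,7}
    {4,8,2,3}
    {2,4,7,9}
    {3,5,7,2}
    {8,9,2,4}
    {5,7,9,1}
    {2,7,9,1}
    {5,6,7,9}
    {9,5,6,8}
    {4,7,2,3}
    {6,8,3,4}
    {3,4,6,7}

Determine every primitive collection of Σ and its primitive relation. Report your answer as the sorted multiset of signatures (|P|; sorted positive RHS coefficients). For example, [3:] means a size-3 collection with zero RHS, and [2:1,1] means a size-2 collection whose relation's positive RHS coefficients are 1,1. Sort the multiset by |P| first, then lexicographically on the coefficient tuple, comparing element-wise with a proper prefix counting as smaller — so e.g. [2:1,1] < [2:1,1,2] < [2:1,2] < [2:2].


Δ(Σ) — 9 vertices, 9 min non-faces:

  • {2,6}:  v_{2} + v_{6} = 0 ; sig = [2:]
  • {3,9}:  v_{3} + v_{9} = 0 ; sig = [2:]
  • {7,8}:  v_{7} + v_{8} = 0 ; sig = [2:]
  • {4,5}:  v_{4} + v_{5} = v_{6} ; sig = [2:1]
  • {1,4}:  v_{1} + v_{4} = v_{7} + v_{9} ; sig = [2:1,1]
  • {1,3}:  v_{1} + v_{3} = v_{2} + v_{5} + v_{7} ; sig = [2:1,1,1]
  • {1,6}:  v_{1} + v_{6} = v_{5} + v_{7} + v_{9} ; sig = [2:1,1,1]
  • {1,8}:  v_{1} + v_{8} = v_{2} + v_{5} + v_{9} ; sig = [2:1,1,1]
  • {2,5,7,9}:  v_{2} + v_{5} + v_{7} + v_{9} = v_{1} ; sig = [4:1]

Signatures (|P|; sorted positive RHS coefficients), sorted:
    |P|=2: 8 collections, coeffs (), (), (), (1), (1,1), (1,1,1), (1,1,1), (1,1,1)
    |P|=4: 1 collection, coeffs (1)


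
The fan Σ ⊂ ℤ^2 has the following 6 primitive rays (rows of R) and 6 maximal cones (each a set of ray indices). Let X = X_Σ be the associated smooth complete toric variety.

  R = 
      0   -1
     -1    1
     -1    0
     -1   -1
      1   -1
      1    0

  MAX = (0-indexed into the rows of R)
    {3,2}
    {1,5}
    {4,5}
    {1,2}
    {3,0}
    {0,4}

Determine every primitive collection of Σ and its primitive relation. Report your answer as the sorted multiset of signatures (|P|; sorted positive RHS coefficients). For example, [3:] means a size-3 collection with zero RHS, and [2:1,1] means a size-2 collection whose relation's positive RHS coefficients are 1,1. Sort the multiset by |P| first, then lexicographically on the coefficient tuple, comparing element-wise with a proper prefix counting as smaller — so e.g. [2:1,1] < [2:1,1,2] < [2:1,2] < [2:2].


The 9 primitive collections of Σ (r=6, n=2):

  P={1,4}:  v_{1} + v_{4} = 0 — sig = [2:]
  P={2,5}:  v_{2} + v_{5} = 0 — sig = [2:]
  P={0,1}:  v_{0} + v_{1} = v_{2} — sig = [2:1]
  P={0,2}:  v_{0} + v_{2} = v_{3} — sig = [2:1]
  P={0,5}:  v_{0} + v_{5} = v_{4} — sig = [2:1]
  P={2,4}:  v_{2} + v_{4} = v_{0} — sig = [2:1]
  P={3,5}:  v_{3} + v_{5} = v_{0} — sig = [2:1]
  P={1,3}:  v_{1} + v_{3} = 2·v_{2} — sig = [2:2]
  P={3,4}:  v_{3} + v_{4} = 2·v_{0} — sig = [2:2]

Signatures (|P|; sorted positive RHS coefficients), sorted:
    |P|=2: 9 collections, coeffs (), (), (1), (1), (1), (1), (1), (2), (2)


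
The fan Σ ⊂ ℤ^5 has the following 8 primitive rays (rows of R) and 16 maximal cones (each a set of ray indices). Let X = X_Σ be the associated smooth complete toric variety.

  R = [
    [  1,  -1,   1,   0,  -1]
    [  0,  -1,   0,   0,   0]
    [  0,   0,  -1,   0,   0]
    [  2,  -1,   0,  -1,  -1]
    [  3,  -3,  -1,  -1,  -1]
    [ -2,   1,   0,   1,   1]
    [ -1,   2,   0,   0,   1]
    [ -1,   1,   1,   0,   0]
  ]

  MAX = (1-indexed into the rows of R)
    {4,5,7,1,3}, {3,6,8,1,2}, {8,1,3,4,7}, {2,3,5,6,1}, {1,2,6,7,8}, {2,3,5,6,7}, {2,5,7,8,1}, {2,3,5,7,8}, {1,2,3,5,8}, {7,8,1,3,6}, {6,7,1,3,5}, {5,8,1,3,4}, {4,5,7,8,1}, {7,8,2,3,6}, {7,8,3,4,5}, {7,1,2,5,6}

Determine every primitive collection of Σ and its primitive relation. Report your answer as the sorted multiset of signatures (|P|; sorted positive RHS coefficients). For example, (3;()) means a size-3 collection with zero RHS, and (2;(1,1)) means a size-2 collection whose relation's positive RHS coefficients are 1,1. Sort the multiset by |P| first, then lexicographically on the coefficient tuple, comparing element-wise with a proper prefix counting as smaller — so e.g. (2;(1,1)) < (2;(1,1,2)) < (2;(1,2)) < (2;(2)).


5 collections generate NE(X_Σ); each relation:

  • {4,6}:  v_{4} + v_{6} = 0  ⇒ sig = (2;())
  • {2,4}:  v_{2} + v_{4} = v_{5} + v_{8}  ⇒ sig = (2;(1,1))
  • {5,6,8}:  v_{5} + v_{6} + v_{8} = v_{2}  ⇒ sig = (3;(1))
  • {1,2,3,7}:  v_{1} + v_{2} + v_{3} + v_{7} = 0  ⇒ sig = (4;())
  • {1,3,5,7,8}:  v_{1} + v_{3} + v_{5} + v_{7} + v_{8} = v_{4}  ⇒ sig = (5;(1))

Hence PRS(X_Σ) =
    |P|=2: 2 collections, coeffs (), (1,1)
    |P|=3: 1 collection, coeffs (1)
    |P|=4: 1 collection, coeffs ()
    |P|=5: 1 collection, coeffs (1)


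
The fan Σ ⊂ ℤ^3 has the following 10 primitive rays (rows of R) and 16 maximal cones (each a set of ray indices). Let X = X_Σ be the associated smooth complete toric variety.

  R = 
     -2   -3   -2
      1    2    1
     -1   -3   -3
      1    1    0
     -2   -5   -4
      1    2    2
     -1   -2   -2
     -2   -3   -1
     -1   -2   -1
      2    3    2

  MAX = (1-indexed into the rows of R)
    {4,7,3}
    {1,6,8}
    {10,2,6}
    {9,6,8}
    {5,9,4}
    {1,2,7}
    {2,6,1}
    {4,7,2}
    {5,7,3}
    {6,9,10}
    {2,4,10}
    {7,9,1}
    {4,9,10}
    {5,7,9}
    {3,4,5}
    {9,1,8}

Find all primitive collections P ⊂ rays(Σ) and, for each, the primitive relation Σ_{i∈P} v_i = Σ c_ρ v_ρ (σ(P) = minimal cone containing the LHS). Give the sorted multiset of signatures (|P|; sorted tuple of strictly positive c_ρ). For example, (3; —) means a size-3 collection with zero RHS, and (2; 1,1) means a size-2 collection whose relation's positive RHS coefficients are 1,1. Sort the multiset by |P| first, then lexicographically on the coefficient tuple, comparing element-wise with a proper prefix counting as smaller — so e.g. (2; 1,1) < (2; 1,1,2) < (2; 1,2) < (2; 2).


24 minimal non-faces of Δ(Σ) (on 10 rays):

  {1,10}:  v_{1} + v_{10} = 0 ; sig = (2; —)
  {2,9}:  v_{2} + v_{9} = 0 ; sig = (2; —)
  {6,7}:  v_{6} + v_{7} = 0 ; sig = (2; —)
  {1,4}:  v_{1} + v_{4} = v_{7} ; sig = (2; 1)
  {2,5}:  v_{2} + v_{5} = v_{3} ; sig = (2; 1)
  {3,9}:  v_{3} + v_{9} = v_{5} ; sig = (2; 1)
  {4,6}:  v_{4} + v_{6} = v_{10} ; sig = (2; 1)
  {4,8}:  v_{4} + v_{8} = v_{9} ; sig = (2; 1)
  {7,10}:  v_{7} + v_{10} = v_{4} ; sig = (2; 1)
  {2,3}:  v_{2} + v_{3} = v_{4} + v_{7} ; sig = (2; 1,1)
  {2,8}:  v_{2} + v_{8} = v_{1} + v_{6} ; sig = (2; 1,1)
  {3,6}:  v_{3} + v_{6} = v_{4} + v_{9} ; sig = (2; 1,1)
  {7,8}:  v_{7} + v_{8} = v_{1} + v_{9} ; sig = (2; 1,1)
  {8,10}:  v_{8} + v_{10} = v_{6} + v_{9} ; sig = (2; 1,1)
  {1,3}:  v_{1} + v_{3} = 2·v_{7} + v_{9} ; sig = (2; 1,2)
  {3,8}:  v_{3} + v_{8} = v_{7} + 2·v_{9} ; sig = (2; 1,2)
  {3,10}:  v_{3} + v_{10} = 2·v_{4} + v_{9} ; sig = (2; 1,2)
  {5,6}:  v_{5} + v_{6} = v_{4} + 2·v_{9} ; sig = (2; 1,2)
  {5,8}:  v_{5} + v_{8} = v_{7} + 3·v_{9} ; sig = (2; 1,3)
  {1,5}:  v_{1} + v_{5} = 2·v_{7} + 2·v_{9} ; sig = (2; 2,2)
  {5,10}:  v_{5} + v_{10} = 2·v_{4} + 2·v_{9} ; sig = (2; 2,2)
  {1,6,9}:  v_{1} + v_{6} + v_{9} = v_{8} ; sig = (3; 1)
  {4,7,9}:  v_{4} + v_{7} + v_{9} = v_{3} ; sig = (3; 1)
  {4,5,7}:  v_{4} + v_{5} + v_{7} = 2·v_{3} ; sig = (3; 2)

Hence PRS(X_Σ) =
    (2; —)
    (2; —)
    (2; —)
    (2; 1)
    (2; 1)
    (2; 1)
    (2; 1)
    (2; 1)
    (2; 1)
    (2; 1,1)
    (2; 1,1)
    (2; 1,1)
    (2; 1,1)
    (2; 1,1)
    (2; 1,2)
    (2; 1,2)
    (2; 1,2)
    (2; 1,2)
    (2; 1,3)
    (2; 2,2)
    (2; 2,2)
    (3; 1)
    (3; 1)
    (3; 2)


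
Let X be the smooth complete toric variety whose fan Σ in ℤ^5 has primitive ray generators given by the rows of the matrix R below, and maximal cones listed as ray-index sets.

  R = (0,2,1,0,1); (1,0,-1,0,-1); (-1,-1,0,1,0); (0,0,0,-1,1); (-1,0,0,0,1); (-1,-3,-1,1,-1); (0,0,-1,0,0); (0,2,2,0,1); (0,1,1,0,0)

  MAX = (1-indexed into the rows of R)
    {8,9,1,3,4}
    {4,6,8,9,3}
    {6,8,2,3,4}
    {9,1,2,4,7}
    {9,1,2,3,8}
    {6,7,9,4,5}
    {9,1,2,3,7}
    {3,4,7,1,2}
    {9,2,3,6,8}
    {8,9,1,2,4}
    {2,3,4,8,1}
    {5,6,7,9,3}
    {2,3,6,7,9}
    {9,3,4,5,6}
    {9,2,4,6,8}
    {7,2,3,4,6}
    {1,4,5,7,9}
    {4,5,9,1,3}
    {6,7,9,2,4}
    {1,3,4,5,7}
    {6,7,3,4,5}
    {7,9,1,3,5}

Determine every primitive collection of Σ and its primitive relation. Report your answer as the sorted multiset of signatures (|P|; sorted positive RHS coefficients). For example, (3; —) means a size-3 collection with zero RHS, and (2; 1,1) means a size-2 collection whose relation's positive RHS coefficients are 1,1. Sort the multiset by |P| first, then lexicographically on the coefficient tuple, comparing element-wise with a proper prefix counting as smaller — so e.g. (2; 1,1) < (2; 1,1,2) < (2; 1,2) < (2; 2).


Δ(Σ) — 9 vertices, 6 min non-faces:

  {1,6}:  v_{1} + v_{6} = v_{3}  ⇒ sig = (2; 1)
  {2,5}:  v_{2} + v_{5} = v_{7}  ⇒ sig = (2; 1)
  {7,8}:  v_{7} + v_{8} = v_{1}  ⇒ sig = (2; 1)
  {5,8}:  v_{5} + v_{8} = v_{1} + v_{3} + v_{4} + v_{9}  ⇒ sig = (2; 1,1,1,1)
  {2,3,4,9}:  v_{2} + v_{3} + v_{4} + v_{9} = 0  ⇒ sig = (4; —)
  {3,4,7,9}:  v_{3} + v_{4} + v_{7} + v_{9} = v_{5}  ⇒ sig = (4; 1)

so the primitive-relation signature multiset is
    (2; 1)
    (2; 1)
    (2; 1)
    (2; 1,1,1,1)
    (4; —)
    (4; 1)


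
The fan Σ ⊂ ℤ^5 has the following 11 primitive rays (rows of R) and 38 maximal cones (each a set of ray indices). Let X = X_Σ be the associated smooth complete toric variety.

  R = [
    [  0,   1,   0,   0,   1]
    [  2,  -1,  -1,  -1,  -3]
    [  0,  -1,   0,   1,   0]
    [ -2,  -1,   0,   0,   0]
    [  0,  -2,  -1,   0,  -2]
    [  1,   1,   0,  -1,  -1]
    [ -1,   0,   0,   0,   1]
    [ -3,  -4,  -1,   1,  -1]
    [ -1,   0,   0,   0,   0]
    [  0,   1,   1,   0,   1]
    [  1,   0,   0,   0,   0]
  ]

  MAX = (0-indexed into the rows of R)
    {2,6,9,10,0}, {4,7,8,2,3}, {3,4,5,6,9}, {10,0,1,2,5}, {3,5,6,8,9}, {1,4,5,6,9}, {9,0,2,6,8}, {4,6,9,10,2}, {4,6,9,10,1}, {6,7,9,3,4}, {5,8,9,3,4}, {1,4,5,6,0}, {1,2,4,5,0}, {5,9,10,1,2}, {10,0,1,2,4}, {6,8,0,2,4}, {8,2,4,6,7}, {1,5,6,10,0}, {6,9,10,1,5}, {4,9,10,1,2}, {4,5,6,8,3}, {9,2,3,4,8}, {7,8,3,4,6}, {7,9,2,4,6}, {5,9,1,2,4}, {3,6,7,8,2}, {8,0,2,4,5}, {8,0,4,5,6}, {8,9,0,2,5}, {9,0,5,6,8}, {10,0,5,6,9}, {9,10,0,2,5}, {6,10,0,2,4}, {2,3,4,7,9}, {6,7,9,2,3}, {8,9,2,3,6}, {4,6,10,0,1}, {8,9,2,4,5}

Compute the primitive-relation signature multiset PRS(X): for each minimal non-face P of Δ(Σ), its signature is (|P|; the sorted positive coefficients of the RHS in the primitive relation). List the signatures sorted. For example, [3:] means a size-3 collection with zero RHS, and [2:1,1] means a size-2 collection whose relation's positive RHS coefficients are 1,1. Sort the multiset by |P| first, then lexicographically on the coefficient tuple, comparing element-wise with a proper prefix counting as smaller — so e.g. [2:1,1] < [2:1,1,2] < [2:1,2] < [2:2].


The 18 primitive collections of Σ (r=11, n=5):

  {8,10}:  v_{8} + v_{10} = 0 ; sig = [2:]
  {0,3}:  v_{0} + v_{3} = v_{6} + v_{8} ; sig = [2:1,1]
  {1,8}:  v_{1} + v_{8} = v_{4} + v_{5} ; sig = [2:1,1]
  {5,7}:  v_{5} + v_{7} = v_{3} + v_{4} ; sig = [2:1,1]
  {3,10}:  v_{3} + v_{10} = v_{4} + v_{6} + v_{9} ; sig = [2:1,1,1]
  {0,7}:  v_{0} + v_{7} = v_{2} + v_{4} + 2·v_{6} + v_{8} ; sig = [2:1,1,1,2]
  {1,3}:  v_{1} + v_{3} = 2·v_{4} + v_{5} + v_{6} + v_{9} ; sig = [2:1,1,1,2]
  {7,10}:  v_{7} + v_{10} = v_{2} + 2·v_{4} + 2·v_{6} + v_{9} ; sig = [2:1,1,2,2]
  {1,7}:  v_{1} + v_{7} = 3·v_{4} + v_{6} + v_{9} ; sig = [2:1,1,3]
  {0,4,9}:  v_{0} + v_{4} + v_{9} = 0 ; sig = [3:]
  {2,5,6}:  v_{2} + v_{5} + v_{6} = 0 ; sig = [3:]
  {4,5,10}:  v_{4} + v_{5} + v_{10} = v_{1} ; sig = [3:1]
  {0,1,9}:  v_{0} + v_{1} + v_{9} = v_{5} + v_{10} ; sig = [3:1,1]
  {1,2,6}:  v_{1} + v_{2} + v_{6} = v_{4} + v_{10} ; sig = [3:1,1]
  {2,3,5}:  v_{2} + v_{3} + v_{5} = v_{4} + v_{8} + v_{9} ; sig = [3:1,1,1]
  {7,8,9}:  v_{7} + v_{8} + v_{9} = v_{2} + 2·v_{3} ; sig = [3:1,2]
  {2,3,4,6}:  v_{2} + v_{3} + v_{4} + v_{6} = v_{7} ; sig = [4:1]
  {4,6,8,9}:  v_{4} + v_{6} + v_{8} + v_{9} = v_{3} ; sig = [4:1]

Signatures (|P|; sorted positive RHS coefficients), sorted:
    |P|=2: 9 collections, coeffs (), (1,1), (1,1), (1,1), (1,1,1), (1,1,1,2), (1,1,1,2), (1,1,2,2), (1,1,3)
    |P|=3: 7 collections, coeffs (), (), (1), (1,1), (1,1), (1,1,1), (1,2)
    |P|=4: 2 collections, coeffs (1), (1)


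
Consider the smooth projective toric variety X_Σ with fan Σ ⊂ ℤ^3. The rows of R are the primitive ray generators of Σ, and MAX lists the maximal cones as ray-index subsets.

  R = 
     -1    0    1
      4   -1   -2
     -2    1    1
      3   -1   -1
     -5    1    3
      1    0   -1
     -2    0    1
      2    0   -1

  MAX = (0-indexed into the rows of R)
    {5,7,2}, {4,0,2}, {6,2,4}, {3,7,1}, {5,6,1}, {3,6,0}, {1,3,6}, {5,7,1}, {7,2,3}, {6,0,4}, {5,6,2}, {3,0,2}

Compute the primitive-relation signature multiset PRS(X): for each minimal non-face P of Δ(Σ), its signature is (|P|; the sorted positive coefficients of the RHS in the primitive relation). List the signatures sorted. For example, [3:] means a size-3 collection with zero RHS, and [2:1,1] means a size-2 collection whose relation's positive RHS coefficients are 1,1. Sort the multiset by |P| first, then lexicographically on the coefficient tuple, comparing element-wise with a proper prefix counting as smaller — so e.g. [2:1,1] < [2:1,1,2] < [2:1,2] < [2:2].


Primitive collections (12):

  {0,5}:  v_{0} + v_{5} = 0 — sig = [2:]
  {6,7}:  v_{6} + v_{7} = 0 — sig = [2:]
  {0,1}:  v_{0} + v_{1} = v_{3} — sig = [2:1]
  {1,2}:  v_{1} + v_{2} = v_{7} — sig = [2:1]
  {1,4}:  v_{1} + v_{4} = v_{0} — sig = [2:1]
  {3,5}:  v_{3} + v_{5} = v_{1} — sig = [2:1]
  {0,7}:  v_{0} + v_{7} = v_{2} + v_{3} — sig = [2:1,1]
  {4,5}:  v_{4} + v_{5} = v_{2} + v_{6} — sig = [2:1,1]
  {4,7}:  v_{4} + v_{7} = v_{0} + v_{2} — sig = [2:1,1]
  {3,4}:  v_{3} + v_{4} = 2·v_{0} — sig = [2:2]
  {0,2,6}:  v_{0} + v_{2} + v_{6} = v_{4} — sig = [3:1]
  {2,3,6}:  v_{2} + v_{3} + v_{6} = v_{0} — sig = [3:1]

Signatures (|P|; sorted positive RHS coefficients), sorted:
    [2:]
    [2:]
    [2:1]
    [2:1]
    [2:1]
    [2:1]
    [2:1,1]
    [2:1,1]
    [2:1,1]
    [2:2]
    [3:1]
    [3:1]


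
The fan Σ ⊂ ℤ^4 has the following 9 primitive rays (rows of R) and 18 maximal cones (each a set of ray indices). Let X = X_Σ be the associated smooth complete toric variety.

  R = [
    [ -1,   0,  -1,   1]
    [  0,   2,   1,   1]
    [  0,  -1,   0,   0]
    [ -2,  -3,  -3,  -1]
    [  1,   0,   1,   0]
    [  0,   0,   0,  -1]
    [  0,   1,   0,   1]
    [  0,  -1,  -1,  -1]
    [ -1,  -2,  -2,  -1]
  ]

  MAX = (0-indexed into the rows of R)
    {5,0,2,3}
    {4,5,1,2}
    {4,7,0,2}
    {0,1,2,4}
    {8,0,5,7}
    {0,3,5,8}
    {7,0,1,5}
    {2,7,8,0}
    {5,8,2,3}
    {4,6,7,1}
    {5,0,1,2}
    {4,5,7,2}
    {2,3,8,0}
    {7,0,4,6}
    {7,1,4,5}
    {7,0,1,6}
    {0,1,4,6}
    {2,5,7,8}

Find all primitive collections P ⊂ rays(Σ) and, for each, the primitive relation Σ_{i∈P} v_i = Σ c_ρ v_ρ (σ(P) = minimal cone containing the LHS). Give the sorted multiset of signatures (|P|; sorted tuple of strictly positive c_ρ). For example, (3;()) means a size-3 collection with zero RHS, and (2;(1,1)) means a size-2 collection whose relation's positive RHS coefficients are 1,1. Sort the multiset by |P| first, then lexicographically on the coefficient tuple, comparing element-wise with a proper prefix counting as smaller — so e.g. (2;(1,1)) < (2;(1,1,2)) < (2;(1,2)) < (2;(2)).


Primitive collections (14):

  P = {1,8}:  v_{1} + v_{8} = v_{0} + v_{5}  so sig = (2;(1,1))
  P = {2,6}:  v_{2} + v_{6} = v_{0} + v_{4}  so sig = (2;(1,1))
  P = {3,4}:  v_{3} + v_{4} = v_{2} + v_{8}  so sig = (2;(1,1))
  P = {3,6}:  v_{3} + v_{6} = v_{0} + v_{8}  so sig = (2;(1,1))
  P = {4,8}:  v_{4} + v_{8} = v_{2} + v_{7}  so sig = (2;(1,1))
  P = {5,6}:  v_{5} + v_{6} = v_{1} + v_{7}  so sig = (2;(1,1))
  P = {6,8}:  v_{6} + v_{8} = v_{0} + v_{7}  so sig = (2;(1,1))
  P = {1,3}:  v_{1} + v_{3} = 2·v_{0} + v_{2} + 2·v_{5}  so sig = (2;(1,2,2))
  P = {3,7}:  v_{3} + v_{7} = 2·v_{8}  so sig = (2;(2))
  P = {0,4,5}:  v_{0} + v_{4} + v_{5} = 0  so sig = (3;())
  P = {1,2,7}:  v_{1} + v_{2} + v_{7} = 0  so sig = (3;())
  P = {0,1,4,7}:  v_{0} + v_{1} + v_{4} + v_{7} = v_{6}  so sig = (4;(1))
  P = {0,2,5,7}:  v_{0} + v_{2} + v_{5} + v_{7} = v_{8}  so sig = (4;(1))
  P = {0,2,5,8}:  v_{0} + v_{2} + v_{5} + v_{8} = v_{3}  so sig = (4;(1))

Sorted signature multiset PRS(X):
    (2;(1,1))
    (2;(1,1))
    (2;(1,1))
    (2;(1,1))
    (2;(1,1))
    (2;(1,1))
    (2;(1,1))
    (2;(1,2,2))
    (2;(2))
    (3;())
    (3;())
    (4;(1))
    (4;(1))
    (4;(1))


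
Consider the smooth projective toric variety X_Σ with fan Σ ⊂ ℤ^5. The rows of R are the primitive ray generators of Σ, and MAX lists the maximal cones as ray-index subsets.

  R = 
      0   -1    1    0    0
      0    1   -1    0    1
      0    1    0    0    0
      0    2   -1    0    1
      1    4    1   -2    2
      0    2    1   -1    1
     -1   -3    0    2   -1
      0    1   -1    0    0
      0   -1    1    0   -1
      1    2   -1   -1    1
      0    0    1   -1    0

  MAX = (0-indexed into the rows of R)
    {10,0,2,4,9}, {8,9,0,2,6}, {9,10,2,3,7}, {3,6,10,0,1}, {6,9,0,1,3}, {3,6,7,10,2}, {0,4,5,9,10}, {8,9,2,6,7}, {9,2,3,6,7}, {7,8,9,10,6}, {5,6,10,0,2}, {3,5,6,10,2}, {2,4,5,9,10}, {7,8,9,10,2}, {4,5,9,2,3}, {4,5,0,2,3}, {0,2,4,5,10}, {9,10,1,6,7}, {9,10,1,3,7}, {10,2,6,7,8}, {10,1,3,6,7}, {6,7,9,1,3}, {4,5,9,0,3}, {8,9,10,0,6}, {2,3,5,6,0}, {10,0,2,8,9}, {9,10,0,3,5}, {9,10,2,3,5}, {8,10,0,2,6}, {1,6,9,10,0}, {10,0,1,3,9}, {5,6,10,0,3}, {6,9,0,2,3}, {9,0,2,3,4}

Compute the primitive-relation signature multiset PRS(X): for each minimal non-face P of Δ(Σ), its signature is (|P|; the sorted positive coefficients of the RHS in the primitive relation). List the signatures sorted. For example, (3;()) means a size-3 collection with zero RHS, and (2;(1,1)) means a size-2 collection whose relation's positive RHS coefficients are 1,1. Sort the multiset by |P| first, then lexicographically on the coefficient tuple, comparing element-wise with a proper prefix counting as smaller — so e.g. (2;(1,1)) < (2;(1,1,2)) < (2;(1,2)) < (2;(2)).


Minimal non-faces — 17 found among 11 rays, 34 max cones:

  P = {0,7}:  v_{0} + v_{7} = 0  ⟹  sig = (2;())
  P = {1,8}:  v_{1} + v_{8} = 0  ⟹  sig = (2;())
  P = {1,2}:  v_{1} + v_{2} = v_{3}  ⟹  sig = (2;(1))
  P = {3,8}:  v_{3} + v_{8} = v_{2}  ⟹  sig = (2;(1))
  P = {4,7}:  v_{4} + v_{7} = v_{2} + v_{5} + v_{9}  ⟹  sig = (2;(1,1,1))
  P = {5,7}:  v_{5} + v_{7} = v_{2} + v_{3} + v_{10}  ⟹  sig = (2;(1,1,1))
  P = {1,4}:  v_{1} + v_{4} = v_{0} + v_{3} + v_{5} + v_{9}  ⟹  sig = (2;(1,1,1,1))
  P = {1,5}:  v_{1} + v_{5} = v_{0} + 2·v_{3} + v_{10}  ⟹  sig = (2;(1,1,2))
  P = {4,6}:  v_{4} + v_{6} = 2·v_{0} + v_{2} + v_{3}  ⟹  sig = (2;(1,1,2))
  P = {5,8}:  v_{5} + v_{8} = v_{0} + 2·v_{2} + v_{10}  ⟹  sig = (2;(1,1,2))
  P = {4,8}:  v_{4} + v_{8} = 2·v_{0} + 3·v_{2} + v_{9} + v_{10}  ⟹  sig = (2;(1,1,2,3))
  P = {5,6,9}:  v_{5} + v_{6} + v_{9} = v_{0} + v_{3}  ⟹  sig = (3;(1,1))
  P = {3,4,10}:  v_{3} + v_{4} + v_{10} = 2·v_{5} + v_{9}  ⟹  sig = (3;(1,2))
  P = {2,6,9,10}:  v_{2} + v_{6} + v_{9} + v_{10} = 0  ⟹  sig = (4;())
  P = {0,2,3,10}:  v_{0} + v_{2} + v_{3} + v_{10} = v_{5}  ⟹  sig = (4;(1))
  P = {0,2,5,9}:  v_{0} + v_{2} + v_{5} + v_{9} = v_{4}  ⟹  sig = (4;(1))
  P = {3,6,9,10}:  v_{3} + v_{6} + v_{9} + v_{10} = v_{1}  ⟹  sig = (4;(1))

Signatures (|P|; sorted positive RHS coefficients), sorted:
    |P|=2: 11 collections, coeffs (), (), (1), (1), (1,1,1), (1,1,1), (1,1,1,1), (1,1,2), (1,1,2), (1,1,2), (1,1,2,3)
    |P|=3: 2 collections, coeffs (1,1), (1,2)
    |P|=4: 4 collections, coeffs (), (1), (1), (1)


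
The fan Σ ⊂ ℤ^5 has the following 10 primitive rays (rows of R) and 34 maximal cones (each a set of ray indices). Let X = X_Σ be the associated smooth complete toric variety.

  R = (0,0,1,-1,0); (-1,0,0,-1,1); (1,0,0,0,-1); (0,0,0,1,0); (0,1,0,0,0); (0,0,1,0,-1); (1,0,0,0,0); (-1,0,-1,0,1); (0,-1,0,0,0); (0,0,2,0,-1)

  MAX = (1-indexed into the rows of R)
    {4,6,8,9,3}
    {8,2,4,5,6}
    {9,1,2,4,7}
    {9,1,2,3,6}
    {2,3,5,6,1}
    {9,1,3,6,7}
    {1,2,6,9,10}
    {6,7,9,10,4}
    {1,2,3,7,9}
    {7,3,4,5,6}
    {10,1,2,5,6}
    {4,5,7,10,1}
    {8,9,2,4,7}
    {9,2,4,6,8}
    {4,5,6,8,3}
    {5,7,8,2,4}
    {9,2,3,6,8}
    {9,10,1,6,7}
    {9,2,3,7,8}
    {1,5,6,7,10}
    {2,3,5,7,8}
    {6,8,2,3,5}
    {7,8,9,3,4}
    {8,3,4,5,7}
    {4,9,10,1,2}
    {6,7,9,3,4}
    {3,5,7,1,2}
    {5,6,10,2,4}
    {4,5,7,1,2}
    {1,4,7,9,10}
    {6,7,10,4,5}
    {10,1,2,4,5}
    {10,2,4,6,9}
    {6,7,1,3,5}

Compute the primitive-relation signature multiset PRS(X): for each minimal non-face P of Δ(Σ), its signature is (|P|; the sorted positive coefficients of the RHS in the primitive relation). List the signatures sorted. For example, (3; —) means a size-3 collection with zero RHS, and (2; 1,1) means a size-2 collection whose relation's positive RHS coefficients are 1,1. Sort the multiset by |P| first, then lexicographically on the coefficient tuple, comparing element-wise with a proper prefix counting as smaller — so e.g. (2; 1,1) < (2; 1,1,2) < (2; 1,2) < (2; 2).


Primitive collections (10):

  P = {5,9}:  v_{5} + v_{9} = 0 — sig = (2; —)
  P = {1,8}:  v_{1} + v_{8} = v_{2} — sig = (2; 1)
  P = {8,10}:  v_{8} + v_{10} = v_{2} + v_{4} + v_{6} — sig = (2; 1,1,1)
  P = {3,10}:  v_{3} + v_{10} = 2·v_{6} + v_{7} — sig = (2; 1,2)
  P = {2,3,4}:  v_{2} + v_{3} + v_{4} = 0 — sig = (3; —)
  P = {6,7,8}:  v_{6} + v_{7} + v_{8} = 0 — sig = (3; —)
  P = {1,4,6}:  v_{1} + v_{4} + v_{6} = v_{10} — sig = (3; 1)
  P = {2,6,7}:  v_{2} + v_{6} + v_{7} = v_{1} — sig = (3; 1)
  P = {1,3,4}:  v_{1} + v_{3} + v_{4} = v_{6} + v_{7} — sig = (3; 1,1)
  P = {2,7,10}:  v_{2} + v_{7} + v_{10} = 2·v_{1} + v_{4} — sig = (3; 1,2)

Signatures (|P|; sorted positive RHS coefficients), sorted:
{ (2; —),  (2; 1),  (2; 1,1,1),  (2; 1,2),  (3; —) ×2,  (3; 1) ×2,  (3; 1,1),  (3; 1,2) }


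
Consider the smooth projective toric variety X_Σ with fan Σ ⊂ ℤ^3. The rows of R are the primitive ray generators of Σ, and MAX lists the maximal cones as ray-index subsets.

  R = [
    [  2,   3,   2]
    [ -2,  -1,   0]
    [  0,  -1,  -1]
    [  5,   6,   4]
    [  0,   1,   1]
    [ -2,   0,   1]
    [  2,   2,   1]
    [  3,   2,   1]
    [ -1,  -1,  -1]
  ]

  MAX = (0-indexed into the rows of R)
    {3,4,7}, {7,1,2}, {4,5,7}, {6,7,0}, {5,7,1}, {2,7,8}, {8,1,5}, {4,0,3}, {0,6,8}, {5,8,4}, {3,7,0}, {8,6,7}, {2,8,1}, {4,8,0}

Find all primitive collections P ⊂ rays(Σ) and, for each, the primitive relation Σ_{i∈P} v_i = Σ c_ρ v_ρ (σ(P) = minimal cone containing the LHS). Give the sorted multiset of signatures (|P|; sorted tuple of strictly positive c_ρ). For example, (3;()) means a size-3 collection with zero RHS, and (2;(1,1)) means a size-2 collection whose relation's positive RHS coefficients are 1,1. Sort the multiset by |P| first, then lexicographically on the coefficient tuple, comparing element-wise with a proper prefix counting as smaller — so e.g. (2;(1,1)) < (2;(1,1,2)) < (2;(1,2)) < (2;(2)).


Primitive collections (20):

  P={2,4}:  v_{2} + v_{4} = 0  ⇒ sig = (2;())
  P={0,2}:  v_{0} + v_{2} = v_{6}  ⇒ sig = (2;(1))
  P={1,4}:  v_{1} + v_{4} = v_{5}  ⇒ sig = (2;(1))
  P={1,6}:  v_{1} + v_{6} = v_{4}  ⇒ sig = (2;(1))
  P={2,5}:  v_{2} + v_{5} = v_{1}  ⇒ sig = (2;(1))
  P={4,6}:  v_{4} + v_{6} = v_{0}  ⇒ sig = (2;(1))
  P={2,3}:  v_{2} + v_{3} = v_{0} + v_{7}  ⇒ sig = (2;(1,1))
  P={2,6}:  v_{2} + v_{6} = v_{7} + v_{8}  ⇒ sig = (2;(1,1))
  P={3,8}:  v_{3} + v_{8} = v_{0} + v_{6}  ⇒ sig = (2;(1,1))
  P={3,6}:  v_{3} + v_{6} = 2·v_{0} + v_{7}  ⇒ sig = (2;(1,2))
  P={1,3}:  v_{1} + v_{3} = 3·v_{4} + v_{7}  ⇒ sig = (2;(1,3))
  P={3,5}:  v_{3} + v_{5} = 4·v_{4} + v_{7}  ⇒ sig = (2;(1,4))
  P={0,1}:  v_{0} + v_{1} = 2·v_{4}  ⇒ sig = (2;(2))
  P={5,6}:  v_{5} + v_{6} = 2·v_{4}  ⇒ sig = (2;(2))
  P={0,5}:  v_{0} + v_{5} = 3·v_{4}  ⇒ sig = (2;(3))
  P={1,7,8}:  v_{1} + v_{7} + v_{8} = 0  ⇒ sig = (3;())
  P={0,4,7}:  v_{0} + v_{4} + v_{7} = v_{3}  ⇒ sig = (3;(1))
  P={4,7,8}:  v_{4} + v_{7} + v_{8} = v_{6}  ⇒ sig = (3;(1))
  P={5,7,8}:  v_{5} + v_{7} + v_{8} = v_{4}  ⇒ sig = (3;(1))
  P={0,7,8}:  v_{0} + v_{7} + v_{8} = 2·v_{6}  ⇒ sig = (3;(2))

Hence PRS(X_Σ) =
    |P|=2: 15 collections, coeffs (), (1), (1), (1), (1), (1), (1,1), (1,1), (1,1), (1,2), (1,3), (1,4), (2), (2), (3)
    |P|=3: 5 collections, coeffs (), (1), (1), (1), (2)


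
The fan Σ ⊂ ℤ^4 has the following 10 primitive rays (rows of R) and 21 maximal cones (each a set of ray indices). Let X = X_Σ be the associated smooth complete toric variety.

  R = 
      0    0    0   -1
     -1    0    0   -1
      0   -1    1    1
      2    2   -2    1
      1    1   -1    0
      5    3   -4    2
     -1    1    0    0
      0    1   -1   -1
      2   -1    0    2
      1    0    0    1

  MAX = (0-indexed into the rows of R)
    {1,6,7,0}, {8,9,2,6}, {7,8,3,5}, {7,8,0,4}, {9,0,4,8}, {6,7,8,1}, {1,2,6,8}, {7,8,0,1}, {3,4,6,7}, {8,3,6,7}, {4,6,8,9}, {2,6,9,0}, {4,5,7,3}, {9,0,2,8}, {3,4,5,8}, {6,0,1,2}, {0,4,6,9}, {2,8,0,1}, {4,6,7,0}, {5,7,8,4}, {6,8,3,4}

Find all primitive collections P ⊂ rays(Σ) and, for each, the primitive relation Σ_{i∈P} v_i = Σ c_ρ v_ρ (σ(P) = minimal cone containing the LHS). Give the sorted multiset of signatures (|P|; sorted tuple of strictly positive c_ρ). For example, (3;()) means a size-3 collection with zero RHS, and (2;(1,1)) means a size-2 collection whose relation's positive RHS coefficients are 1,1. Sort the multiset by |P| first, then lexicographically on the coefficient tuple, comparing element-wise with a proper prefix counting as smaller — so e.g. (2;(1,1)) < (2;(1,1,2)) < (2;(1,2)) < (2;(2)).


17 minimal non-faces of Δ(Σ) (on 10 rays):

  {1,9}:  v_{1} + v_{9} = 0 ; sig = (2;())
  {2,7}:  v_{2} + v_{7} = 0 ; sig = (2;())
  {1,4}:  v_{1} + v_{4} = v_{7} ; sig = (2;(1))
  {2,4}:  v_{2} + v_{4} = v_{9} ; sig = (2;(1))
  {7,9}:  v_{7} + v_{9} = v_{4} ; sig = (2;(1))
  {2,3}:  v_{2} + v_{3} = v_{4} + v_{6} + v_{8} ; sig = (2;(1,1,1))
  {2,5}:  v_{2} + v_{5} = v_{3} + v_{4} + v_{8} ; sig = (2;(1,1,1))
  {1,3}:  v_{1} + v_{3} = v_{6} + 2·v_{7} + v_{8} ; sig = (2;(1,1,2))
  {1,5}:  v_{1} + v_{5} = v_{3} + 2·v_{7} + v_{8} ; sig = (2;(1,1,2))
  {3,9}:  v_{3} + v_{9} = 2·v_{4} + v_{6} + v_{8} ; sig = (2;(1,1,2))
  {5,9}:  v_{5} + v_{9} = v_{3} + 2·v_{4} + v_{8} ; sig = (2;(1,1,2))
  {0,5}:  v_{0} + v_{5} = 3·v_{4} + v_{7} + v_{8} ; sig = (2;(1,1,3))
  {0,3}:  v_{0} + v_{3} = 2·v_{4} ; sig = (2;(2))
  {5,6}:  v_{5} + v_{6} = 2·v_{3} ; sig = (2;(2))
  {0,6,8}:  v_{0} + v_{6} + v_{8} = v_{9} ; sig = (3;(1))
  {3,4,7,8}:  v_{3} + v_{4} + v_{7} + v_{8} = v_{5} ; sig = (4;(1))
  {4,6,7,8}:  v_{4} + v_{6} + v_{7} + v_{8} = v_{3} ; sig = (4;(1))

so the primitive-relation signature multiset is
{ (2;()) ×2,  (2;(1)) ×3,  (2;(1,1,1)) ×2,  (2;(1,1,2)) ×4,  (2;(1,1,3)),  (2;(2)) ×2,  (3;(1)),  (4;(1)) ×2 }


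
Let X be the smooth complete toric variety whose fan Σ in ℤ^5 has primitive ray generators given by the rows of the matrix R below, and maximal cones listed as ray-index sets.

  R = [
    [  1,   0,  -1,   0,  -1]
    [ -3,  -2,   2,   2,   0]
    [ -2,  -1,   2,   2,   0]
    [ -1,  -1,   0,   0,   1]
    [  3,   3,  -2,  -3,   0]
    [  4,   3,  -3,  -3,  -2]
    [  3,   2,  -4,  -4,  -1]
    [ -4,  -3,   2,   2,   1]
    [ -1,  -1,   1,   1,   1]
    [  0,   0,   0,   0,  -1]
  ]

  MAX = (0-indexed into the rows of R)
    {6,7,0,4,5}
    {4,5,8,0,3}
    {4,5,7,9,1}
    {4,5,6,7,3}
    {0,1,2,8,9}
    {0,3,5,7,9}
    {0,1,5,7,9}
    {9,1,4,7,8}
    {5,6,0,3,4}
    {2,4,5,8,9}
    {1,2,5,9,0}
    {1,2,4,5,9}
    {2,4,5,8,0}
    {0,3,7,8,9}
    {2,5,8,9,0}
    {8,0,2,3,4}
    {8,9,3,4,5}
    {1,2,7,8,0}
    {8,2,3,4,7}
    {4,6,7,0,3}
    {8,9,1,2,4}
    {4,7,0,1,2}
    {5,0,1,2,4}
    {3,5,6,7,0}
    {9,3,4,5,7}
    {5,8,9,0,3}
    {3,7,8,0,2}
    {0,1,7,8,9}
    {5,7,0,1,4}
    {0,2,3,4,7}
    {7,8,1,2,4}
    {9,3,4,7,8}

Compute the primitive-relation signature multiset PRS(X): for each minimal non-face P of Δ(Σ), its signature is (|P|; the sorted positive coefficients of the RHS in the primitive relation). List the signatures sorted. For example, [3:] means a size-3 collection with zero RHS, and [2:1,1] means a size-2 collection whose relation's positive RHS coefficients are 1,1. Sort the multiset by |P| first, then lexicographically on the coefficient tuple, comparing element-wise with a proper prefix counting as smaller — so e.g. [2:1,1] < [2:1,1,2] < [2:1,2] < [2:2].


The 15 primitive collections of Σ (r=10, n=5):

  • {1,3}:  v_{1} + v_{3} = v_{7} ; sig = [2:1]
  • {1,6}:  v_{1} + v_{6} = v_{0} + v_{4} + v_{5} + 2·v_{7} ; sig = [2:1,1,1,2]
  • {6,9}:  v_{6} + v_{9} = v_{3} + 2·v_{5} + v_{7} ; sig = [2:1,1,2]
  • {2,6}:  v_{2} + v_{6} = 2·v_{0} + v_{1} + 2·v_{4} + v_{7} ; sig = [2:1,1,2,2]
  • {6,8}:  v_{6} + v_{8} = 2·v_{3} + v_{5} ; sig = [2:1,2]
  • {0,4,9}:  v_{0} + v_{4} + v_{9} = v_{5} ; sig = [3:1]
  • {1,5,8}:  v_{1} + v_{5} + v_{8} = v_{9} ; sig = [3:1]
  • {2,3,9}:  v_{2} + v_{3} + v_{9} = v_{1} ; sig = [3:1]
  • {5,7,8}:  v_{5} + v_{7} + v_{8} = v_{3} + v_{9} ; sig = [3:1,1]
  • {2,3,5}:  v_{2} + v_{3} + v_{5} = v_{0} + v_{1} + v_{4} ; sig = [3:1,1,1]
  • {2,5,7}:  v_{2} + v_{5} + v_{7} = v_{0} + 2·v_{1} + v_{4} ; sig = [3:1,1,2]
  • {2,7,9}:  v_{2} + v_{7} + v_{9} = 2·v_{1} ; sig = [3:2]
  • {0,1,4,8}:  v_{0} + v_{1} + v_{4} + v_{8} = 0 ; sig = [4:]
  • {0,4,7,8}:  v_{0} + v_{4} + v_{7} + v_{8} = v_{3} ; sig = [4:1]
  • {0,3,4,5,7}:  v_{0} + v_{3} + v_{4} + v_{5} + v_{7} = v_{6} ; sig = [5:1]

Signatures (|P|; sorted positive RHS coefficients), sorted:
    |P|=2: 5 collections, coeffs (1), (1,1,1,2), (1,1,2), (1,1,2,2), (1,2)
    |P|=3: 7 collections, coeffs (1), (1), (1), (1,1), (1,1,1), (1,1,2), (2)
    |P|=4: 2 collections, coeffs (), (1)
    |P|=5: 1 collection, coeffs (1)


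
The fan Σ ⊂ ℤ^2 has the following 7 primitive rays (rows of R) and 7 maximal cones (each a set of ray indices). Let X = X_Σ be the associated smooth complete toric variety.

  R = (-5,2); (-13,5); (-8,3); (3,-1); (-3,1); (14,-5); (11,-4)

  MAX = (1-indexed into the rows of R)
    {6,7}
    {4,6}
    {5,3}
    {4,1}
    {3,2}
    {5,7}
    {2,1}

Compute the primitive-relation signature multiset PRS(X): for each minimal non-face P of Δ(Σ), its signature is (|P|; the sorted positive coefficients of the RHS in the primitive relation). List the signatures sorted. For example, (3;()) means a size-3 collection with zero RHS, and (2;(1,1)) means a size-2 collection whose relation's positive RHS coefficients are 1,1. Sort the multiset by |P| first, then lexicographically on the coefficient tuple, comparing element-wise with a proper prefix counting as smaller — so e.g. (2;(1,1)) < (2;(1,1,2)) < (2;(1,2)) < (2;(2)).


Minimal non-faces — 14 found among 7 rays, 7 max cones:

  {4,5}:  v_{4} + v_{5} = 0 — sig = (2;())
  {1,3}:  v_{1} + v_{3} = v_{2} — sig = (2;(1))
  {1,5}:  v_{1} + v_{5} = v_{3} — sig = (2;(1))
  {3,4}:  v_{3} + v_{4} = v_{1} — sig = (2;(1))
  {3,7}:  v_{3} + v_{7} = v_{4} — sig = (2;(1))
  {4,7}:  v_{4} + v_{7} = v_{6} — sig = (2;(1))
  {5,6}:  v_{5} + v_{6} = v_{7} — sig = (2;(1))
  {2,7}:  v_{2} + v_{7} = v_{1} + v_{4} — sig = (2;(1,1))
  {2,6}:  v_{2} + v_{6} = v_{1} + 2·v_{4} — sig = (2;(1,2))
  {1,7}:  v_{1} + v_{7} = 2·v_{4} — sig = (2;(2))
  {2,4}:  v_{2} + v_{4} = 2·v_{1} — sig = (2;(2))
  {2,5}:  v_{2} + v_{5} = 2·v_{3} — sig = (2;(2))
  {3,6}:  v_{3} + v_{6} = 2·v_{4} — sig = (2;(2))
  {1,6}:  v_{1} + v_{6} = 3·v_{4} — sig = (2;(3))

Sorted signature multiset PRS(X):
[(2;()), (2;(1)), (2;(1)), (2;(1)), (2;(1)), (2;(1)), (2;(1)), (2;(1,1)), (2;(1,2)), (2;(2)), (2;(2)), (2;(2)), (2;(2)), (2;(3))]


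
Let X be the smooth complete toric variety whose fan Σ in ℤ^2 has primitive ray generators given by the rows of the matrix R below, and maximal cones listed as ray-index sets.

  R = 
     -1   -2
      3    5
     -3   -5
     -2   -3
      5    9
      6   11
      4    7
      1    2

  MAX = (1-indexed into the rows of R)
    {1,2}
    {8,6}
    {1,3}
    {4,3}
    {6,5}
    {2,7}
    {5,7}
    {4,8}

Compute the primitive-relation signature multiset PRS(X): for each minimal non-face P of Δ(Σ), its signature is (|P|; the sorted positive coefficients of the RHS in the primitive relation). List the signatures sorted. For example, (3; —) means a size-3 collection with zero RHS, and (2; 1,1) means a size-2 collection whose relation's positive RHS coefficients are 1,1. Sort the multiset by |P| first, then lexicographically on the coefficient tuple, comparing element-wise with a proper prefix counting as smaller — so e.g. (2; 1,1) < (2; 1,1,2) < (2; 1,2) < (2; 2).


20 minimal non-faces of Δ(Σ) (on 8 rays):

  P = {1,8}:  v_{1} + v_{8} = 0  ⇒ sig = (2; —)
  P = {2,3}:  v_{2} + v_{3} = 0  ⇒ sig = (2; —)
  P = {1,4}:  v_{1} + v_{4} = v_{3}  ⇒ sig = (2; 1)
  P = {1,5}:  v_{1} + v_{5} = v_{7}  ⇒ sig = (2; 1)
  P = {1,6}:  v_{1} + v_{6} = v_{5}  ⇒ sig = (2; 1)
  P = {1,7}:  v_{1} + v_{7} = v_{2}  ⇒ sig = (2; 1)
  P = {2,4}:  v_{2} + v_{4} = v_{8}  ⇒ sig = (2; 1)
  P = {2,8}:  v_{2} + v_{8} = v_{7}  ⇒ sig = (2; 1)
  P = {3,7}:  v_{3} + v_{7} = v_{8}  ⇒ sig = (2; 1)
  P = {3,8}:  v_{3} + v_{8} = v_{4}  ⇒ sig = (2; 1)
  P = {5,8}:  v_{5} + v_{8} = v_{6}  ⇒ sig = (2; 1)
  P = {7,8}:  v_{7} + v_{8} = v_{5}  ⇒ sig = (2; 1)
  P = {2,6}:  v_{2} + v_{6} = v_{5} + v_{7}  ⇒ sig = (2; 1,1)
  P = {2,5}:  v_{2} + v_{5} = 2·v_{7}  ⇒ sig = (2; 2)
  P = {3,5}:  v_{3} + v_{5} = 2·v_{8}  ⇒ sig = (2; 2)
  P = {4,7}:  v_{4} + v_{7} = 2·v_{8}  ⇒ sig = (2; 2)
  P = {6,7}:  v_{6} + v_{7} = 2·v_{5}  ⇒ sig = (2; 2)
  P = {3,6}:  v_{3} + v_{6} = 3·v_{8}  ⇒ sig = (2; 3)
  P = {4,5}:  v_{4} + v_{5} = 3·v_{8}  ⇒ sig = (2; 3)
  P = {4,6}:  v_{4} + v_{6} = 4·v_{8}  ⇒ sig = (2; 4)

Sorted signature multiset PRS(X):
    |P|=2: 20 collections, coeffs (), (), (1), (1), (1), (1), (1), (1), (1), (1), (1), (1), (1,1), (2), (2), (2), (2), (3), (3), (4)


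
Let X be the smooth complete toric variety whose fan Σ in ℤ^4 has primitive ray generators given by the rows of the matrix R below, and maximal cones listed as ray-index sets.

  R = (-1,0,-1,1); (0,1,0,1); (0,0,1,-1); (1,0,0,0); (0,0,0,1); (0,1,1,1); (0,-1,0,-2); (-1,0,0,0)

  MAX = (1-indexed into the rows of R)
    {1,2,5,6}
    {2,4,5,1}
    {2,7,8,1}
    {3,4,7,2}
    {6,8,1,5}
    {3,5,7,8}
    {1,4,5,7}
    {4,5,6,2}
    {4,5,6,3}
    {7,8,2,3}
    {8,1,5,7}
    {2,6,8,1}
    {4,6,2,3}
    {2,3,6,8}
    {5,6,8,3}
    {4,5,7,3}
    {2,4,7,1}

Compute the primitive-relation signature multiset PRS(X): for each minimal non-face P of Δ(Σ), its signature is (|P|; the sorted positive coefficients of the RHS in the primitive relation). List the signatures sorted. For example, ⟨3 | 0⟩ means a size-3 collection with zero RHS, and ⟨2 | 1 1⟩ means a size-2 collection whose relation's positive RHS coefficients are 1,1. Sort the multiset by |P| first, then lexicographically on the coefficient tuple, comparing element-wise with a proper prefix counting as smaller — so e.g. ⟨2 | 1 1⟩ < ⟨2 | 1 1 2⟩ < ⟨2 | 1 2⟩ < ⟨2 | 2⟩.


7 collections generate NE(X_Σ); each relation:

  • {4,8}:  v_{4} + v_{8} = 0  ⇒ sig = ⟨2 | 0⟩
  • {1,3}:  v_{1} + v_{3} = v_{8}  ⇒ sig = ⟨2 | 1⟩
  • {6,7}:  v_{6} + v_{7} = v_{3}  ⇒ sig = ⟨2 | 1⟩
  • {2,5,7}:  v_{2} + v_{5} + v_{7} = 0  ⇒ sig = ⟨3 | 0⟩
  • {2,3,5}:  v_{2} + v_{3} + v_{5} = v_{6}  ⇒ sig = ⟨3 | 1⟩
  • {1,4,6}:  v_{1} + v_{4} + v_{6} = v_{2} + v_{5}  ⇒ sig = ⟨3 | 1 1⟩
  • {2,5,8}:  v_{2} + v_{5} + v_{8} = v_{1} + v_{6}  ⇒ sig = ⟨3 | 1 1⟩

Signatures (|P|; sorted positive RHS coefficients), sorted:
{ ⟨2 | 0⟩,  ⟨2 | 1⟩ ×2,  ⟨3 | 0⟩,  ⟨3 | 1⟩,  ⟨3 | 1 1⟩ ×2 }


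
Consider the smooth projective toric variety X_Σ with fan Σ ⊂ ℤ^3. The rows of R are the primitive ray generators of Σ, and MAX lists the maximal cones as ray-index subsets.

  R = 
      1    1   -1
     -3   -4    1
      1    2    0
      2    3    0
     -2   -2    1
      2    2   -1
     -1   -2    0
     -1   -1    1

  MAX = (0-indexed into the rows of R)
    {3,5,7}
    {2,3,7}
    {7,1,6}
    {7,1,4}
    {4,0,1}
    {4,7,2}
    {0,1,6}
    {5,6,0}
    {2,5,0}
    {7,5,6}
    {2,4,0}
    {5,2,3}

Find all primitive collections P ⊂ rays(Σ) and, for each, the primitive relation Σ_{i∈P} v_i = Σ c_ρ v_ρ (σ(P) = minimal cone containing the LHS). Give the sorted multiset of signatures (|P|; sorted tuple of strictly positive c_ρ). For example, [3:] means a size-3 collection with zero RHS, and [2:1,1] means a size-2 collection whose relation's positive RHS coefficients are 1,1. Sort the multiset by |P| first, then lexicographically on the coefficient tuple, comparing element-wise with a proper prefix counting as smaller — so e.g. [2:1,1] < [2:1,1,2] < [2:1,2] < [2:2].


|primitive collections| = 11. Relations:

  {0,7}:  v_{0} + v_{7} = 0  ⟹  sig = [2:]
  {2,6}:  v_{2} + v_{6} = 0  ⟹  sig = [2:]
  {4,5}:  v_{4} + v_{5} = 0  ⟹  sig = [2:]
  {1,2}:  v_{1} + v_{2} = v_{4}  ⟹  sig = [2:1]
  {1,3}:  v_{1} + v_{3} = v_{7}  ⟹  sig = [2:1]
  {1,5}:  v_{1} + v_{5} = v_{6}  ⟹  sig = [2:1]
  {4,6}:  v_{4} + v_{6} = v_{1}  ⟹  sig = [2:1]
  {0,3}:  v_{0} + v_{3} = v_{2} + v_{5}  ⟹  sig = [2:1,1]
  {3,4}:  v_{3} + v_{4} = v_{2} + v_{7}  ⟹  sig = [2:1,1]
  {3,6}:  v_{3} + v_{6} = v_{5} + v_{7}  ⟹  sig = [2:1,1]
  {2,5,7}:  v_{2} + v_{5} + v_{7} = v_{3}  ⟹  sig = [3:1]

Hence PRS(X_Σ) =
    [2:]
    [2:]
    [2:]
    [2:1]
    [2:1]
    [2:1]
    [2:1]
    [2:1,1]
    [2:1,1]
    [2:1,1]
    [3:1]
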